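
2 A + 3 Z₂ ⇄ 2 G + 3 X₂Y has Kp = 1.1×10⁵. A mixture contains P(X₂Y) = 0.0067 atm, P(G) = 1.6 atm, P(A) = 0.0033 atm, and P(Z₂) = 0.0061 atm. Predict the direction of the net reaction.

Qp = P(G)²·P(X₂Y)³ / (P(A)²·P(Z₂)³) = (1.6)²·(0.0067)³ / ((0.0033)²·(0.0061)³) = 3.1×10⁵
Qp = 3.1×10⁵ > Kp = 1.1×10⁵, so the reverse reaction proceeds.

to the left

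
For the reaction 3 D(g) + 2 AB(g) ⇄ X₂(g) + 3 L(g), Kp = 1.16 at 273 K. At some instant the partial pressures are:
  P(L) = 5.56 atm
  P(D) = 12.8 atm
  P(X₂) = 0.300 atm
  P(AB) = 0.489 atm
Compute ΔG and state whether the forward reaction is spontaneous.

ΔG = -5.50 kJ/mol; the forward reaction is spontaneous

Qp = P(X₂)·P(L)³ / (P(D)³·P(AB)²) = (0.300)·(5.56)³ / ((12.8)³·(0.489)²) = 0.103
ΔG = RT ln(Qp/Kp) = (8.314 J mol⁻¹ K⁻¹)(273 K) × ln(0.103/1.16)
   = (2.270 kJ/mol)(-2.421) = -5.50 kJ/mol
ΔG < 0, so the forward reaction is spontaneous (proceeds forward).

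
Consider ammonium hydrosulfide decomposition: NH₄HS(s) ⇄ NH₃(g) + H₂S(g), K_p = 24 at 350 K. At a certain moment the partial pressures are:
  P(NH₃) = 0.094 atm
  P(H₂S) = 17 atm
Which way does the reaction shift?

(NH₄HS is a pure solid — omitted from Q_p.)
Q_p = P(NH₃)·P(H₂S) = (0.094)·(17) = 1.6
Q_p = 1.6 < K_p = 24, so the forward reaction proceeds.

forward (toward products)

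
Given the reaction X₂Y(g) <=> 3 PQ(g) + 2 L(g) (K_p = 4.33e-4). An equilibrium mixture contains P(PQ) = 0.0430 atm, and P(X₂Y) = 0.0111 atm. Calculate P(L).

At equilibrium, K_p = P(PQ)³·P(L)² / P(X₂Y) = 4.33e-4.
(0.0430)³·(P(L))² / (0.0111) = 4.33e-4
P(L)² = 0.0605 ⇒ P(L) = 0.246 atm

P(L) = 0.246 atm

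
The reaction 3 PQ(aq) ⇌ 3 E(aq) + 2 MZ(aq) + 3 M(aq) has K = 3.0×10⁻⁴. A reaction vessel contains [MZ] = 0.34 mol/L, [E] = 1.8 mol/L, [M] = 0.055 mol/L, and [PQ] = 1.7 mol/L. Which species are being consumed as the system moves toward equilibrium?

PQ (reactants)

Q = [E]³·[MZ]²·[M]³ / [PQ]³ = (1.8)³·(0.34)²·(0.055)³ / (1.7)³ = 2.3×10⁻⁵
Q = 2.3×10⁻⁵ < K = 3.0×10⁻⁴: net forward reaction.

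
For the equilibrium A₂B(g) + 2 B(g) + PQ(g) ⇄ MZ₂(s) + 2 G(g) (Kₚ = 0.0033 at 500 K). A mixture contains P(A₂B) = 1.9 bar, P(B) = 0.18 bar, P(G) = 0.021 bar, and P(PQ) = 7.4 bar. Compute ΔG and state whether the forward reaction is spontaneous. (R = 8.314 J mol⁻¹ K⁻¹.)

(MZ₂ is a pure solid — omitted from Qₚ.)
Qₚ = P(G)² / (P(A₂B)·P(B)²·P(PQ)) = (0.021)² / ((1.9)·(0.18)²·(7.4)) = 9.68×10⁻⁴
ΔG = RT ln(Qₚ/Kₚ) = (8.314 J mol⁻¹ K⁻¹)(500 K) × ln(9.68×10⁻⁴/0.0033)
   = (4.157 kJ/mol)(-1.226) = -5.10 kJ/mol
ΔG < 0, so the forward reaction is spontaneous (proceeds forward).

ΔG = -5.10 kJ/mol; the forward reaction is spontaneous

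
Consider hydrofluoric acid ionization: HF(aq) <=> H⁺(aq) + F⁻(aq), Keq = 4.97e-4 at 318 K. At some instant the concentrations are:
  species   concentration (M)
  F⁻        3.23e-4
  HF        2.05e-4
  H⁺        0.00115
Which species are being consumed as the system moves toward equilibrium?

H⁺, F⁻ (products)

Q = [H⁺]·[F⁻] / [HF] = (0.00115)·(3.23e-4) / (2.05e-4) = 0.00181
Q = 0.00181 > Keq = 4.97e-4: net reverse reaction.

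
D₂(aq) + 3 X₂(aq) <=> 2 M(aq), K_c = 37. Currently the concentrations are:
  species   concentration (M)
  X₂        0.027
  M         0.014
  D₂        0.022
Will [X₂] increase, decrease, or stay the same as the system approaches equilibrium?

Q_c = [M]² / ([D₂]·[X₂]³) = (0.014)² / ((0.022)·(0.027)³) = 450
Q_c = 450 > K_c = 37: net reverse reaction.
X₂ is a reactant, so it increases.

increase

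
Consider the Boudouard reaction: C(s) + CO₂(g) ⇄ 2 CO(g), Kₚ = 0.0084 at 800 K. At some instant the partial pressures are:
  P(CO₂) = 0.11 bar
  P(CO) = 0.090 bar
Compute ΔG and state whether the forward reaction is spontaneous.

ΔG = 14.4 kJ/mol; the forward reaction is non-spontaneous

(C is a pure solid — omitted from Qₚ.)
Qₚ = P(CO)² / P(CO₂) = (0.090)² / (0.11) = 0.0736
ΔG = RT ln(Qₚ/Kₚ) = (8.314 J mol⁻¹ K⁻¹)(800 K) × ln(0.0736/0.0084)
   = (6.651 kJ/mol)(2.170) = 14.4 kJ/mol
ΔG > 0, so the forward reaction is non-spontaneous (proceeds in reverse).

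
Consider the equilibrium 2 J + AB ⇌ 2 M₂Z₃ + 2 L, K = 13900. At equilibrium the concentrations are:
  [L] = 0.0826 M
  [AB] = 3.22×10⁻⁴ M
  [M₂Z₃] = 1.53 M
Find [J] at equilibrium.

[J] = 0.0597 M

At equilibrium, K = [M₂Z₃]²·[L]² / ([J]²·[AB]) = 13900.
(1.53)²·(0.0826)² / (([J])²·(3.22×10⁻⁴)) = 13900
[J]² = 0.00357 ⇒ [J] = 0.0597 M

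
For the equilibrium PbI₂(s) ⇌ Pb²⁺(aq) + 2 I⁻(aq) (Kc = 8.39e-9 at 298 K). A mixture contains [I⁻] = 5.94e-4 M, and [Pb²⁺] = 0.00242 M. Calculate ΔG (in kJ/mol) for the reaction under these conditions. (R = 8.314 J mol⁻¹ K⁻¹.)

(PbI₂ is a pure solid — omitted from Qc.)
Qc = [Pb²⁺]·[I⁻]² = (0.00242)·(5.94e-4)² = 8.54e-10
ΔG = RT ln(Qc/Kc) = (8.314 J mol⁻¹ K⁻¹)(298 K) × ln(8.54e-10/8.39e-9)
   = (2.478 kJ/mol)(-2.285) = -5.66 kJ/mol
ΔG < 0, so the forward reaction is spontaneous (proceeds forward).

ΔG = -5.66 kJ/mol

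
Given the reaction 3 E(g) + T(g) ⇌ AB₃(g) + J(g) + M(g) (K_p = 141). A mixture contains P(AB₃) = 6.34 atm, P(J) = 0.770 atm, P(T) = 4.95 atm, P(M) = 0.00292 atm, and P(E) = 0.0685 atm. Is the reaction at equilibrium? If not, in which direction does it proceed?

to the right

Q_p = P(AB₃)·P(J)·P(M) / (P(E)³·P(T)) = (6.34)·(0.770)·(0.00292) / ((0.0685)³·(4.95)) = 8.96
Q_p = 8.96 < K_p = 141, so the forward reaction proceeds.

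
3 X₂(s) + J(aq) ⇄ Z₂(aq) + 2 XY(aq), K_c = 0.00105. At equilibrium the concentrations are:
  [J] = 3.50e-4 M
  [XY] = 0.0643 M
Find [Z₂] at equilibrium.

[Z₂] = 8.89e-5 M

(X₂ is a pure solid — omitted from K_c.)
At equilibrium, K_c = [Z₂]·[XY]² / [J] = 0.00105.
([Z₂])·(0.0643)² / (3.50e-4) = 0.00105
[Z₂] = 8.89e-5 M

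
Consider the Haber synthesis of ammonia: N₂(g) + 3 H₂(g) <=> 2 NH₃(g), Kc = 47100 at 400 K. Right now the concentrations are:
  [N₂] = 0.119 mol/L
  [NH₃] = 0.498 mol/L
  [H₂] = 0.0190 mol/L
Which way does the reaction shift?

Qc = [NH₃]² / ([N₂]·[H₂]³) = (0.498)² / ((0.119)·(0.0190)³) = 3.04×10⁵
Qc = 3.04×10⁵ > Kc = 47100, so the reverse reaction proceeds.

reverse (toward reactants)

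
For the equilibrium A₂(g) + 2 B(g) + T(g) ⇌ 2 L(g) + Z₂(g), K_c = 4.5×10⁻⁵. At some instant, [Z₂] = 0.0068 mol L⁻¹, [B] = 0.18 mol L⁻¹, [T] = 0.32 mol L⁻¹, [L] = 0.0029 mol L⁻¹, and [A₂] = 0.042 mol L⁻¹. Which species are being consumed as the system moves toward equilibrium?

L, Z₂ (products)

Q_c = [L]²·[Z₂] / ([A₂]·[B]²·[T]) = (0.0029)²·(0.0068) / ((0.042)·(0.18)²·(0.32)) = 1.3×10⁻⁴
Q_c = 1.3×10⁻⁴ > K_c = 4.5×10⁻⁵: net reverse reaction.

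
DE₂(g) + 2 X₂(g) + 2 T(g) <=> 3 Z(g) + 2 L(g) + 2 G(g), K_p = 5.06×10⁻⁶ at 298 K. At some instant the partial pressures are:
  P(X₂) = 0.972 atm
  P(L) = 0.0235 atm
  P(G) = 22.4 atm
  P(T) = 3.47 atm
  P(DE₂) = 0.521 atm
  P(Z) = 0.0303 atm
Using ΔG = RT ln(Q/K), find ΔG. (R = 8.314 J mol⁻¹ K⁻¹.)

ΔG = -3.37 kJ/mol

Q_p = P(Z)³·P(L)²·P(G)² / (P(DE₂)·P(X₂)²·P(T)²) = (0.0303)³·(0.0235)²·(22.4)² / ((0.521)·(0.972)²·(3.47)²) = 1.30×10⁻⁶
ΔG = RT ln(Q_p/K_p) = (8.314 J mol⁻¹ K⁻¹)(298 K) × ln(1.30×10⁻⁶/5.06×10⁻⁶)
   = (2.478 kJ/mol)(-1.359) = -3.37 kJ/mol
ΔG < 0, so the forward reaction is spontaneous (proceeds forward).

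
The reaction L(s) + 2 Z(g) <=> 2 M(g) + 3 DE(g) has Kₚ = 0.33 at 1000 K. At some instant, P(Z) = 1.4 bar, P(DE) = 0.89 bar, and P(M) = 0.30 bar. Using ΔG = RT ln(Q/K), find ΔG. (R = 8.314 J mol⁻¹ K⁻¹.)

ΔG = -19.3 kJ/mol

(L is a pure solid — omitted from Qₚ.)
Qₚ = P(M)²·P(DE)³ / P(Z)² = (0.30)²·(0.89)³ / (1.4)² = 0.0324
ΔG = RT ln(Qₚ/Kₚ) = (8.314 J mol⁻¹ K⁻¹)(1000 K) × ln(0.0324/0.33)
   = (8.314 kJ/mol)(-2.321) = -19.3 kJ/mol
ΔG < 0, so the forward reaction is spontaneous (proceeds forward).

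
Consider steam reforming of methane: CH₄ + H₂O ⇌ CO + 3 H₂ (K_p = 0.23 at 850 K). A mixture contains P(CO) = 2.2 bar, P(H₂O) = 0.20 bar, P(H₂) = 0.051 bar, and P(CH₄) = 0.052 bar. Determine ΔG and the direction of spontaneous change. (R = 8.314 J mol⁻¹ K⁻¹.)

Q_p = P(CO)·P(H₂)³ / (P(CH₄)·P(H₂O)) = (2.2)·(0.051)³ / ((0.052)·(0.20)) = 0.0281
ΔG = RT ln(Q_p/K_p) = (8.314 J mol⁻¹ K⁻¹)(850 K) × ln(0.0281/0.23)
   = (7.067 kJ/mol)(-2.102) = -14.9 kJ/mol
ΔG < 0, so the forward reaction is spontaneous (proceeds forward).

ΔG = -14.9 kJ/mol; the forward reaction is spontaneous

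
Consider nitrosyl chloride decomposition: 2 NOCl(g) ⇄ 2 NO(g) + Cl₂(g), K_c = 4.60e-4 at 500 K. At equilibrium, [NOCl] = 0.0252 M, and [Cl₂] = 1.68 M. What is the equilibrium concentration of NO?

[NO] = 4.17e-4 M

At equilibrium, K_c = [NO]²·[Cl₂] / [NOCl]² = 4.60e-4.
([NO])²·(1.68) / (0.0252)² = 4.60e-4
[NO]² = 1.74e-7 ⇒ [NO] = 4.17e-4 M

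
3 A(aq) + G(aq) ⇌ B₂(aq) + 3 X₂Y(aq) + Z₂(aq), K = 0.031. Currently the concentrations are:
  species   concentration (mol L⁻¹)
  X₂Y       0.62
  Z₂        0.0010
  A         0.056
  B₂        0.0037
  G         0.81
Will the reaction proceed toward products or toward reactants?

Q = [B₂]·[X₂Y]³·[Z₂] / ([A]³·[G]) = (0.0037)·(0.62)³·(0.0010) / ((0.056)³·(0.81)) = 0.0062
Q = 0.0062 < K = 0.031, so the forward reaction proceeds.

in the forward direction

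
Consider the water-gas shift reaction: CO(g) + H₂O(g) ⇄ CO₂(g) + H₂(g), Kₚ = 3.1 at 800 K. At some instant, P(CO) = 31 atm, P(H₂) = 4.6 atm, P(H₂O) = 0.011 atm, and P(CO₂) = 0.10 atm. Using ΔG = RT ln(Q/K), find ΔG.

ΔG = -5.53 kJ/mol

Qₚ = P(CO₂)·P(H₂) / (P(CO)·P(H₂O)) = (0.10)·(4.6) / ((31)·(0.011)) = 1.35
ΔG = RT ln(Qₚ/Kₚ) = (8.314 J mol⁻¹ K⁻¹)(800 K) × ln(1.35/3.1)
   = (6.651 kJ/mol)(-0.8313) = -5.53 kJ/mol
ΔG < 0, so the forward reaction is spontaneous (proceeds forward).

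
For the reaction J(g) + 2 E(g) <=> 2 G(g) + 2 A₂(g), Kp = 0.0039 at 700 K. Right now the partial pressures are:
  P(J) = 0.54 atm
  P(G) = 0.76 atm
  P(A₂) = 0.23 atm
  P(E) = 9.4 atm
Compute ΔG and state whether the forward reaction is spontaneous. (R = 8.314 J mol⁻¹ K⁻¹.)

ΔG = -10.5 kJ/mol; the forward reaction is spontaneous

Qp = P(G)²·P(A₂)² / (P(J)·P(E)²) = (0.76)²·(0.23)² / ((0.54)·(9.4)²) = 6.40e-4
ΔG = RT ln(Qp/Kp) = (8.314 J mol⁻¹ K⁻¹)(700 K) × ln(6.40e-4/0.0039)
   = (5.820 kJ/mol)(-1.807) = -10.5 kJ/mol
ΔG < 0, so the forward reaction is spontaneous (proceeds forward).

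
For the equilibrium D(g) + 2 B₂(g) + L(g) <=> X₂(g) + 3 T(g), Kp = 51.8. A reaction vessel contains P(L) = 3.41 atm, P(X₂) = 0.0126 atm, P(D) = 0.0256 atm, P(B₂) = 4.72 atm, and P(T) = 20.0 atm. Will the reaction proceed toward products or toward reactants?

neither direction; the system is at equilibrium

Qp = P(X₂)·P(T)³ / (P(D)·P(B₂)²·P(L)) = (0.0126)·(20.0)³ / ((0.0256)·(4.72)²·(3.41)) = 51.8
Qp = 51.8 = Kp, so the system is already at equilibrium.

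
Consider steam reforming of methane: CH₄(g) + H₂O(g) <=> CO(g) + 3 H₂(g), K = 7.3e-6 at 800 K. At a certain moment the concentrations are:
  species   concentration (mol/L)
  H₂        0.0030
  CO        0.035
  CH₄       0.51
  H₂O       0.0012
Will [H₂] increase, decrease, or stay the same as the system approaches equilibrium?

Q = [CO]·[H₂]³ / ([CH₄]·[H₂O]) = (0.035)·(0.0030)³ / ((0.51)·(0.0012)) = 1.5e-6
Q = 1.5e-6 < K = 7.3e-6: net forward reaction.
H₂ is a product, so it increases.

increase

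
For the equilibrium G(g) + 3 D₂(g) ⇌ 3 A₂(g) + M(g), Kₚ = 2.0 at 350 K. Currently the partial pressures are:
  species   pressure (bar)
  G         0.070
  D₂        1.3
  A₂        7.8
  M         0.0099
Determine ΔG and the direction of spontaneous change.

Qₚ = P(A₂)³·P(M) / (P(G)·P(D₂)³) = (7.8)³·(0.0099) / ((0.070)·(1.3)³) = 30.5
ΔG = RT ln(Qₚ/Kₚ) = (8.314 J mol⁻¹ K⁻¹)(350 K) × ln(30.5/2.0)
   = (2.910 kJ/mol)(2.725) = 7.93 kJ/mol
ΔG > 0, so the forward reaction is non-spontaneous (proceeds in reverse).

ΔG = 7.93 kJ/mol; the forward reaction is non-spontaneous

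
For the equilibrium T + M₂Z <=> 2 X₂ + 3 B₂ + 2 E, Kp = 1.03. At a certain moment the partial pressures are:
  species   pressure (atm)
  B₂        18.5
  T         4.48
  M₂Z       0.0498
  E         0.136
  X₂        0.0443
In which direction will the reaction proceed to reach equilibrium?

Qp = P(X₂)²·P(B₂)³·P(E)² / (P(T)·P(M₂Z)) = (0.0443)²·(18.5)³·(0.136)² / ((4.48)·(0.0498)) = 1.03
Qp = 1.03 = Kp, so the system is already at equilibrium.

at equilibrium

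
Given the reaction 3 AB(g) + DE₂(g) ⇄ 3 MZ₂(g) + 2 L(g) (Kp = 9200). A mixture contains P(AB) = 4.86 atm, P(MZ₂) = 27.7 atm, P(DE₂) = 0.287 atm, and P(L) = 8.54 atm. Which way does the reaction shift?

to the left

Qp = P(MZ₂)³·P(L)² / (P(AB)³·P(DE₂)) = (27.7)³·(8.54)² / ((4.86)³·(0.287)) = 47100
Qp = 47100 > Kp = 9200, so the reverse reaction proceeds.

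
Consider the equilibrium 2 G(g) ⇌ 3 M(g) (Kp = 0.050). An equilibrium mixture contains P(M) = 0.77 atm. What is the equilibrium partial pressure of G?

P(G) = 3.0 atm

At equilibrium, Kp = P(M)³ / P(G)² = 0.050.
(0.77)³ / (P(G))² = 0.050
P(G)² = 9.13 ⇒ P(G) = 3.0 atm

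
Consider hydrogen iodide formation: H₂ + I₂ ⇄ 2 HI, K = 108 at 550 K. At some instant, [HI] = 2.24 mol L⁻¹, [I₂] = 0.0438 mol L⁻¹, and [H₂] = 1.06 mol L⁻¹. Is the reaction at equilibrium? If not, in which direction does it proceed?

at equilibrium

Q = [HI]² / ([H₂]·[I₂]) = (2.24)² / ((1.06)·(0.0438)) = 108
Q = 108 = K, so the system is already at equilibrium.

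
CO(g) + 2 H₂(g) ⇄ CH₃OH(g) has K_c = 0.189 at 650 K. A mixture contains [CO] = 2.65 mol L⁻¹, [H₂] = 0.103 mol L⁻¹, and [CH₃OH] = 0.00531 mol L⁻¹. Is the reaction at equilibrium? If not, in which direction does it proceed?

Q_c = [CH₃OH] / ([CO]·[H₂]²) = (0.00531) / ((2.65)·(0.103)²) = 0.189
Q_c = 0.189 = K_c, so the system is already at equilibrium.

at equilibrium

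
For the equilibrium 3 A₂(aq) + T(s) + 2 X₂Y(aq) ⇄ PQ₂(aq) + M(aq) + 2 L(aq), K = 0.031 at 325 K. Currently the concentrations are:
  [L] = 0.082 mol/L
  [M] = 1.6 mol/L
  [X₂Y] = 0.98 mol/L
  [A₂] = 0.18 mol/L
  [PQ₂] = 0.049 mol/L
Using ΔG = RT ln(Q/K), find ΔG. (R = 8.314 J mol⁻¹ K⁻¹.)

(T is a pure solid — omitted from Q.)
Q = [PQ₂]·[M]·[L]² / ([A₂]³·[X₂Y]²) = (0.049)·(1.6)·(0.082)² / ((0.18)³·(0.98)²) = 0.0941
ΔG = RT ln(Q/K) = (8.314 J mol⁻¹ K⁻¹)(325 K) × ln(0.0941/0.031)
   = (2.702 kJ/mol)(1.110) = 3.00 kJ/mol
ΔG > 0, so the forward reaction is non-spontaneous (proceeds in reverse).

ΔG = 3.00 kJ/mol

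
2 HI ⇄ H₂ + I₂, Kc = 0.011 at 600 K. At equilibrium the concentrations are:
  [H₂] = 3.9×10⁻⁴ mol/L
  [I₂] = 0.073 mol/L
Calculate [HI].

At equilibrium, Kc = [H₂]·[I₂] / [HI]² = 0.011.
(3.9×10⁻⁴)·(0.073) / ([HI])² = 0.011
[HI]² = 0.00259 ⇒ [HI] = 0.051 mol/L

[HI] = 0.051 mol/L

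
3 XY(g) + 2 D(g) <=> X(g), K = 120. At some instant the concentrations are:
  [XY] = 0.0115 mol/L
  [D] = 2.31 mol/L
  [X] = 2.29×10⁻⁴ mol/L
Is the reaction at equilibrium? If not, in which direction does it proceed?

toward products

Q = [X] / ([XY]³·[D]²) = (2.29×10⁻⁴) / ((0.0115)³·(2.31)²) = 28.2
Q = 28.2 < K = 120, so the forward reaction proceeds.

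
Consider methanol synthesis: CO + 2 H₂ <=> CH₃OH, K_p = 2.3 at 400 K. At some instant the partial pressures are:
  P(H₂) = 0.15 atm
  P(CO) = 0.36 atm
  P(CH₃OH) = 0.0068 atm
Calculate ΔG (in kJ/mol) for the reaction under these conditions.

Q_p = P(CH₃OH) / (P(CO)·P(H₂)²) = (0.0068) / ((0.36)·(0.15)²) = 0.840
ΔG = RT ln(Q_p/K_p) = (8.314 J mol⁻¹ K⁻¹)(400 K) × ln(0.840/2.3)
   = (3.326 kJ/mol)(-1.007) = -3.35 kJ/mol
ΔG < 0, so the forward reaction is spontaneous (proceeds forward).

ΔG = -3.35 kJ/mol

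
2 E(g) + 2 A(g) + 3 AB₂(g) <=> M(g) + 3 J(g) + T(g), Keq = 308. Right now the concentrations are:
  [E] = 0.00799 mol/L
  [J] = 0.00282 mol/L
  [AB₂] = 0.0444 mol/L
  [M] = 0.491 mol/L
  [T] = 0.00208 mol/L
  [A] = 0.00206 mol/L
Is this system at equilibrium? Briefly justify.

Q = [M]·[J]³·[T] / ([E]²·[A]²·[AB₂]³) = (0.491)·(0.00282)³·(0.00208) / ((0.00799)²·(0.00206)²·(0.0444)³) = 966
Q = 966 > Keq = 308: net reverse reaction.

no; Q > K, reaction proceeds in reverse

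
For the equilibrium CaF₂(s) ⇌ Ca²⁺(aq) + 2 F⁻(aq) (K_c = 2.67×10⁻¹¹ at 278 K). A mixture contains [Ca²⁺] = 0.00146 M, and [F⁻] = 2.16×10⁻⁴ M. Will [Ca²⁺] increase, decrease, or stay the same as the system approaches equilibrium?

decrease

(CaF₂ is a pure solid — omitted from Q_c.)
Q_c = [Ca²⁺]·[F⁻]² = (0.00146)·(2.16×10⁻⁴)² = 6.81×10⁻¹¹
Q_c = 6.81×10⁻¹¹ > K_c = 2.67×10⁻¹¹: net reverse reaction.
Ca²⁺ is a product, so it decreases.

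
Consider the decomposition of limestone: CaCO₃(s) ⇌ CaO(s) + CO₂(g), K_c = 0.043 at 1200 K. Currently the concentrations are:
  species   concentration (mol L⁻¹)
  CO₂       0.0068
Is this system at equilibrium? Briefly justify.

(CaCO₃, CaO are pure solids — omitted from Q_c.)
Q_c = [CO₂] = 0.0068
Q_c = 0.0068 < K_c = 0.043: net forward reaction.

no; Q < K, reaction proceeds forward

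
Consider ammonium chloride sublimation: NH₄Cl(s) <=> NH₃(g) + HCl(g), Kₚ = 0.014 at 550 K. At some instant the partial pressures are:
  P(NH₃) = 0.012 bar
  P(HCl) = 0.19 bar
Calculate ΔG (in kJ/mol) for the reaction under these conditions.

(NH₄Cl is a pure solid — omitted from Qₚ.)
Qₚ = P(NH₃)·P(HCl) = (0.012)·(0.19) = 0.00228
ΔG = RT ln(Qₚ/Kₚ) = (8.314 J mol⁻¹ K⁻¹)(550 K) × ln(0.00228/0.014)
   = (4.573 kJ/mol)(-1.815) = -8.30 kJ/mol
ΔG < 0, so the forward reaction is spontaneous (proceeds forward).

ΔG = -8.30 kJ/mol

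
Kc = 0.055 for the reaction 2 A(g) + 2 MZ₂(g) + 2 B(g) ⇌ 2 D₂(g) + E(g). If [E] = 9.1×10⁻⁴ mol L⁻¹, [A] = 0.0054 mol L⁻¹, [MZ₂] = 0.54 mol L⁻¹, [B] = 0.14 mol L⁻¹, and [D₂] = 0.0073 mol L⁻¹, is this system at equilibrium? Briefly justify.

Qc = [D₂]²·[E] / ([A]²·[MZ₂]²·[B]²) = (0.0073)²·(9.1×10⁻⁴) / ((0.0054)²·(0.54)²·(0.14)²) = 0.29
Qc = 0.29 > Kc = 0.055: net reverse reaction.

no; Q > K, reaction proceeds in reverse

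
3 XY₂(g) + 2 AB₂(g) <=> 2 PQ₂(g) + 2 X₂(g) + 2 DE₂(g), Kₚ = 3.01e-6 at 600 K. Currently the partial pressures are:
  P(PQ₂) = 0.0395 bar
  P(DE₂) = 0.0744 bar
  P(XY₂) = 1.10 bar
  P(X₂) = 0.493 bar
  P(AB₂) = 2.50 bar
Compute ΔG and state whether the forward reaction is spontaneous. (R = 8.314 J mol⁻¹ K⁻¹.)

ΔG = -12.4 kJ/mol; the forward reaction is spontaneous

Qₚ = P(PQ₂)²·P(X₂)²·P(DE₂)² / (P(XY₂)³·P(AB₂)²) = (0.0395)²·(0.493)²·(0.0744)² / ((1.10)³·(2.50)²) = 2.52e-7
ΔG = RT ln(Qₚ/Kₚ) = (8.314 J mol⁻¹ K⁻¹)(600 K) × ln(2.52e-7/3.01e-6)
   = (4.988 kJ/mol)(-2.480) = -12.4 kJ/mol
ΔG < 0, so the forward reaction is spontaneous (proceeds forward).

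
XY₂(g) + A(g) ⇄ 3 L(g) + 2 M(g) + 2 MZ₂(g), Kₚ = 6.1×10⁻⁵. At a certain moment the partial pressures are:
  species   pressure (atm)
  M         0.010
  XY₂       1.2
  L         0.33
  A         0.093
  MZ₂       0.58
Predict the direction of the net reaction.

toward products

Qₚ = P(L)³·P(M)²·P(MZ₂)² / (P(XY₂)·P(A)) = (0.33)³·(0.010)²·(0.58)² / ((1.2)·(0.093)) = 1.1×10⁻⁵
Qₚ = 1.1×10⁻⁵ < Kₚ = 6.1×10⁻⁵, so the forward reaction proceeds.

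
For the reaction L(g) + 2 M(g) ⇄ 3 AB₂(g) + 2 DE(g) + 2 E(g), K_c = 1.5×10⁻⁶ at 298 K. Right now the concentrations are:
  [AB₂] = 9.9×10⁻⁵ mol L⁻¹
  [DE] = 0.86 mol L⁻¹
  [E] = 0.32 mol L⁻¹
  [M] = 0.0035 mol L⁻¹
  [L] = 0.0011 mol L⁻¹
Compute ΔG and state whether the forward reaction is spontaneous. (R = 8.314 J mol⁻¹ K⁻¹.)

ΔG = 3.20 kJ/mol; the forward reaction is non-spontaneous

Q_c = [AB₂]³·[DE]²·[E]² / ([L]·[M]²) = (9.9×10⁻⁵)³·(0.86)²·(0.32)² / ((0.0011)·(0.0035)²) = 5.45×10⁻⁶
ΔG = RT ln(Q_c/K_c) = (8.314 J mol⁻¹ K⁻¹)(298 K) × ln(5.45×10⁻⁶/1.5×10⁻⁶)
   = (2.478 kJ/mol)(1.290) = 3.20 kJ/mol
ΔG > 0, so the forward reaction is non-spontaneous (proceeds in reverse).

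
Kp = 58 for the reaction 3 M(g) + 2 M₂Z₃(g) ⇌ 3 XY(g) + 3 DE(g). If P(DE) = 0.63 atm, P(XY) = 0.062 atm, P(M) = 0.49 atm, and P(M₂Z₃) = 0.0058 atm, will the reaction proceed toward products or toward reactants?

Qp = P(XY)³·P(DE)³ / (P(M)³·P(M₂Z₃)²) = (0.062)³·(0.63)³ / ((0.49)³·(0.0058)²) = 15
Qp = 15 < Kp = 58, so the forward reaction proceeds.

forward (toward products)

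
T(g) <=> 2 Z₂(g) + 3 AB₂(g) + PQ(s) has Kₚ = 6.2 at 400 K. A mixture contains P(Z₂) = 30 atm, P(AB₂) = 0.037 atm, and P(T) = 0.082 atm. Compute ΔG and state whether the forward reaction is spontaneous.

(PQ is a pure solid — omitted from Qₚ.)
Qₚ = P(Z₂)²·P(AB₂)³ / P(T) = (30)²·(0.037)³ / (0.082) = 0.556
ΔG = RT ln(Qₚ/Kₚ) = (8.314 J mol⁻¹ K⁻¹)(400 K) × ln(0.556/6.2)
   = (3.326 kJ/mol)(-2.412) = -8.02 kJ/mol
ΔG < 0, so the forward reaction is spontaneous (proceeds forward).

ΔG = -8.02 kJ/mol; the forward reaction is spontaneous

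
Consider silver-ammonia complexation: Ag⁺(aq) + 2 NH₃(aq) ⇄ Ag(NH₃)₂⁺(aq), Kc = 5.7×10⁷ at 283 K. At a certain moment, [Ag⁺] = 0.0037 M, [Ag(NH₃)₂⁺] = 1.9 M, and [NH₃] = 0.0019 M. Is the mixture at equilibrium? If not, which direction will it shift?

no; Q > K, reaction proceeds in reverse

Qc = [Ag(NH₃)₂⁺] / ([Ag⁺]·[NH₃]²) = (1.9) / ((0.0037)·(0.0019)²) = 1.4×10⁸
Qc = 1.4×10⁸ > Kc = 5.7×10⁷: net reverse reaction.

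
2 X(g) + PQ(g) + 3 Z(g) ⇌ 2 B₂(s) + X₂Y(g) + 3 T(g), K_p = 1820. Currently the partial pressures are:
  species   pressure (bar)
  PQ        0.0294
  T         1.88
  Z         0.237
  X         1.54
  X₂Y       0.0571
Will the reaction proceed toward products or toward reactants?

(B₂ is a pure solid — omitted from Q_p.)
Q_p = P(X₂Y)·P(T)³ / (P(X)²·P(PQ)·P(Z)³) = (0.0571)·(1.88)³ / ((1.54)²·(0.0294)·(0.237)³) = 409
Q_p = 409 < K_p = 1820, so the forward reaction proceeds.

toward products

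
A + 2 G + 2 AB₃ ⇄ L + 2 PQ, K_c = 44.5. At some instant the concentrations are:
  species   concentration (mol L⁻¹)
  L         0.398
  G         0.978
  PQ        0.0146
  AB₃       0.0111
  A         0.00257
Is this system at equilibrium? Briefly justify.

Q_c = [L]·[PQ]² / ([A]·[G]²·[AB₃]²) = (0.398)·(0.0146)² / ((0.00257)·(0.978)²·(0.0111)²) = 280
Q_c = 280 > K_c = 44.5: net reverse reaction.

no; Q > K, reaction proceeds in reverse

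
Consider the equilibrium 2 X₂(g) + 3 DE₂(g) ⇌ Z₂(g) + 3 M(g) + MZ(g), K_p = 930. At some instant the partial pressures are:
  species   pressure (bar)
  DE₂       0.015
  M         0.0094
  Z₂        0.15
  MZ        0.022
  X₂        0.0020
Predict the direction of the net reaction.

forward (toward products)

Q_p = P(Z₂)·P(M)³·P(MZ) / (P(X₂)²·P(DE₂)³) = (0.15)·(0.0094)³·(0.022) / ((0.0020)²·(0.015)³) = 200
Q_p = 200 < K_p = 930, so the forward reaction proceeds.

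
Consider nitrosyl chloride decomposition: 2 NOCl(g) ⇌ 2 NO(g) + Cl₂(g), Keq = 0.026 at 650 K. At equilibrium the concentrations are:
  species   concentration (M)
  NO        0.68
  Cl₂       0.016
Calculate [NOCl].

[NOCl] = 0.53 M

At equilibrium, Keq = [NO]²·[Cl₂] / [NOCl]² = 0.026.
(0.68)²·(0.016) / ([NOCl])² = 0.026
[NOCl]² = 0.285 ⇒ [NOCl] = 0.53 M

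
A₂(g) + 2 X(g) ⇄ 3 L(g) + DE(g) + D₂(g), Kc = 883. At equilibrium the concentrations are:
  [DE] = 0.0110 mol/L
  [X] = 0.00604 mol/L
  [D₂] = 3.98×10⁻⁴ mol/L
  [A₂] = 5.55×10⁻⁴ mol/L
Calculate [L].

At equilibrium, Kc = [L]³·[DE]·[D₂] / ([A₂]·[X]²) = 883.
([L])³·(0.0110)·(3.98×10⁻⁴) / ((5.55×10⁻⁴)·(0.00604)²) = 883
[L]³ = 4.08 ⇒ [L] = 1.60 mol/L

[L] = 1.60 mol/L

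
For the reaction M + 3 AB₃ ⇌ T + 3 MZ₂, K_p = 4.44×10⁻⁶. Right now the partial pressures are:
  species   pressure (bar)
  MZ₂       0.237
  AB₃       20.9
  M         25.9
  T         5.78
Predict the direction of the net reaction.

Q_p = P(T)·P(MZ₂)³ / (P(M)·P(AB₃)³) = (5.78)·(0.237)³ / ((25.9)·(20.9)³) = 3.25×10⁻⁷
Q_p = 3.25×10⁻⁷ < K_p = 4.44×10⁻⁶, so the forward reaction proceeds.

to the right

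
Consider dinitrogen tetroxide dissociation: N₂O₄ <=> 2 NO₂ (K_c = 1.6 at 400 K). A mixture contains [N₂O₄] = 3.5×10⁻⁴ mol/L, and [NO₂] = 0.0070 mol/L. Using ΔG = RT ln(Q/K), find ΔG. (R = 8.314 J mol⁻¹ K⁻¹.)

Q_c = [NO₂]² / [N₂O₄] = (0.0070)² / (3.5×10⁻⁴) = 0.140
ΔG = RT ln(Q_c/K_c) = (8.314 J mol⁻¹ K⁻¹)(400 K) × ln(0.140/1.6)
   = (3.326 kJ/mol)(-2.436) = -8.10 kJ/mol
ΔG < 0, so the forward reaction is spontaneous (proceeds forward).

ΔG = -8.10 kJ/mol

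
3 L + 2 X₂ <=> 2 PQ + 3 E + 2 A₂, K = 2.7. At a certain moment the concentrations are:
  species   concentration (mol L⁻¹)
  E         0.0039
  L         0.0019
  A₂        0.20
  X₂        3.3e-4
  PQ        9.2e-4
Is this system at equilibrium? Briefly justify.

Q = [PQ]²·[E]³·[A₂]² / ([L]³·[X₂]²) = (9.2e-4)²·(0.0039)³·(0.20)² / ((0.0019)³·(3.3e-4)²) = 2.7
Q = 2.7 = K; the system is at equilibrium.

yes, at equilibrium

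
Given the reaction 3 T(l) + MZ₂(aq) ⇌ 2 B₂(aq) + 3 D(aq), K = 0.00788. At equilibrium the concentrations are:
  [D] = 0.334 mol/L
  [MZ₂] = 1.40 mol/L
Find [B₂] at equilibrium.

[B₂] = 0.544 mol/L

(T is a pure liquid — omitted from K.)
At equilibrium, K = [B₂]²·[D]³ / [MZ₂] = 0.00788.
([B₂])²·(0.334)³ / (1.40) = 0.00788
[B₂]² = 0.296 ⇒ [B₂] = 0.544 mol/L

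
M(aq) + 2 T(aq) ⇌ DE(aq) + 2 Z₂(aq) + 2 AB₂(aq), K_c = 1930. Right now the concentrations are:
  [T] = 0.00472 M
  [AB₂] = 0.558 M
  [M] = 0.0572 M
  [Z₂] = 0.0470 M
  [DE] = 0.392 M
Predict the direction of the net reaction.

toward products

Q_c = [DE]·[Z₂]²·[AB₂]² / ([M]·[T]²) = (0.392)·(0.0470)²·(0.558)² / ((0.0572)·(0.00472)²) = 212
Q_c = 212 < K_c = 1930, so the forward reaction proceeds.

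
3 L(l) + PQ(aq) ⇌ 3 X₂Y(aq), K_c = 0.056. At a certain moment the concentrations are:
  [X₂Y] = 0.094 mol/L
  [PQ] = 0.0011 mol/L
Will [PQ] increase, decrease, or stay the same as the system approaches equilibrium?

(L is a pure liquid — omitted from Q_c.)
Q_c = [X₂Y]³ / [PQ] = (0.094)³ / (0.0011) = 0.76
Q_c = 0.76 > K_c = 0.056: net reverse reaction.
PQ is a reactant, so it increases.

increase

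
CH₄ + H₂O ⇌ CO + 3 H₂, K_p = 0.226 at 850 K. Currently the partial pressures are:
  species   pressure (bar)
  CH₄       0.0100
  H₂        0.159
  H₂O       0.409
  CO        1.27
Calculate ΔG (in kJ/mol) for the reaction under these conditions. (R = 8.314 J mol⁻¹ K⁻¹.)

Q_p = P(CO)·P(H₂)³ / (P(CH₄)·P(H₂O)) = (1.27)·(0.159)³ / ((0.0100)·(0.409)) = 1.25
ΔG = RT ln(Q_p/K_p) = (8.314 J mol⁻¹ K⁻¹)(850 K) × ln(1.25/0.226)
   = (7.067 kJ/mol)(1.710) = 12.1 kJ/mol
ΔG > 0, so the forward reaction is non-spontaneous (proceeds in reverse).

ΔG = 12.1 kJ/mol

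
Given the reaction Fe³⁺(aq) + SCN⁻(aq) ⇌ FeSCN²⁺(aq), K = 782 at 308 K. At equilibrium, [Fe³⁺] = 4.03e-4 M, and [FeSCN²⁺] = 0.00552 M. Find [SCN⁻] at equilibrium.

At equilibrium, K = [FeSCN²⁺] / ([Fe³⁺]·[SCN⁻]) = 782.
(0.00552) / ((4.03e-4)·([SCN⁻])) = 782
[SCN⁻] = 0.0175 M

[SCN⁻] = 0.0175 M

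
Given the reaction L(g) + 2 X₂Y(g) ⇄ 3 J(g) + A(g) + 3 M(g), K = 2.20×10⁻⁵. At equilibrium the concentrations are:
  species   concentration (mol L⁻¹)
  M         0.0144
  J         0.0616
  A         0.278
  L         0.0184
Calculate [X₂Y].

[X₂Y] = 0.0219 mol L⁻¹

At equilibrium, K = [J]³·[A]·[M]³ / ([L]·[X₂Y]²) = 2.20×10⁻⁵.
(0.0616)³·(0.278)·(0.0144)³ / ((0.0184)·([X₂Y])²) = 2.20×10⁻⁵
[X₂Y]² = 4.79×10⁻⁴ ⇒ [X₂Y] = 0.0219 mol L⁻¹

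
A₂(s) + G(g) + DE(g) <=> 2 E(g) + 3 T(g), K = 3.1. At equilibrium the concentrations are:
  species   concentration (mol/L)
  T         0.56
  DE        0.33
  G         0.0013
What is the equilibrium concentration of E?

(A₂ is a pure solid — omitted from K.)
At equilibrium, K = [E]²·[T]³ / ([G]·[DE]) = 3.1.
([E])²·(0.56)³ / ((0.0013)·(0.33)) = 3.1
[E]² = 0.00757 ⇒ [E] = 0.087 mol/L

[E] = 0.087 mol/L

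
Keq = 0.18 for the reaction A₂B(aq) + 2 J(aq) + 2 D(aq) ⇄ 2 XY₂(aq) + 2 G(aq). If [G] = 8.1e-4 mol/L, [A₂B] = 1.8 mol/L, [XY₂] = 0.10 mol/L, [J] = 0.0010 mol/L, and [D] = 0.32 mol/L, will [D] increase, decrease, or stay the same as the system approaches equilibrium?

Q = [XY₂]²·[G]² / ([A₂B]·[J]²·[D]²) = (0.10)²·(8.1e-4)² / ((1.8)·(0.0010)²·(0.32)²) = 0.036
Q = 0.036 < Keq = 0.18: net forward reaction.
D is a reactant, so it decreases.

decrease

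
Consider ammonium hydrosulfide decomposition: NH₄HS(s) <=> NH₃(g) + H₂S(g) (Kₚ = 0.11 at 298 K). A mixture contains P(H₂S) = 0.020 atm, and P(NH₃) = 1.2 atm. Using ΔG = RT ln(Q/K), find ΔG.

(NH₄HS is a pure solid — omitted from Qₚ.)
Qₚ = P(NH₃)·P(H₂S) = (1.2)·(0.020) = 0.0240
ΔG = RT ln(Qₚ/Kₚ) = (8.314 J mol⁻¹ K⁻¹)(298 K) × ln(0.0240/0.11)
   = (2.478 kJ/mol)(-1.522) = -3.77 kJ/mol
ΔG < 0, so the forward reaction is spontaneous (proceeds forward).

ΔG = -3.77 kJ/mol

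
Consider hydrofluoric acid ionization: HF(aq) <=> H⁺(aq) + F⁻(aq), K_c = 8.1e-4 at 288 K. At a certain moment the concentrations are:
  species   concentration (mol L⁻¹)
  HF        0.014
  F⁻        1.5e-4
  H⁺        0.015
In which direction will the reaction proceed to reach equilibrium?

forward (toward products)

Q_c = [H⁺]·[F⁻] / [HF] = (0.015)·(1.5e-4) / (0.014) = 1.6e-4
Q_c = 1.6e-4 < K_c = 8.1e-4, so the forward reaction proceeds.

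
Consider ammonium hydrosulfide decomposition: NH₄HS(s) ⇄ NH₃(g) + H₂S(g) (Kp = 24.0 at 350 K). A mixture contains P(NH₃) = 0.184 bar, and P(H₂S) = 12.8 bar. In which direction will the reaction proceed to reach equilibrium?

forward (toward products)

(NH₄HS is a pure solid — omitted from Qp.)
Qp = P(NH₃)·P(H₂S) = (0.184)·(12.8) = 2.36
Qp = 2.36 < Kp = 24.0, so the forward reaction proceeds.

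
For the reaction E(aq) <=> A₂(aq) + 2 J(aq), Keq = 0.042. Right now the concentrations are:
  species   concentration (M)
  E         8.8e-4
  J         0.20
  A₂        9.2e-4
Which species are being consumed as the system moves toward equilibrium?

Q = [A₂]·[J]² / [E] = (9.2e-4)·(0.20)² / (8.8e-4) = 0.042
Q = 0.042 = Keq; the system is at equilibrium.

none (at equilibrium)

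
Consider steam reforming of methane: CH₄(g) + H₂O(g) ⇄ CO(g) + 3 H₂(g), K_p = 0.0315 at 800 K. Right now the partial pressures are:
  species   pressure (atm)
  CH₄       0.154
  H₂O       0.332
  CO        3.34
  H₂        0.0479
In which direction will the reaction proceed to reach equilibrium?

to the right

Q_p = P(CO)·P(H₂)³ / (P(CH₄)·P(H₂O)) = (3.34)·(0.0479)³ / ((0.154)·(0.332)) = 0.00718
Q_p = 0.00718 < K_p = 0.0315, so the forward reaction proceeds.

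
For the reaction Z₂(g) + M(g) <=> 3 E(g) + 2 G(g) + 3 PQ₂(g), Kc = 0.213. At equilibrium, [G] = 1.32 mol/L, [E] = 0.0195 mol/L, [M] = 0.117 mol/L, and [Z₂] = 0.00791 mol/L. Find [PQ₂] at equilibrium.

At equilibrium, Kc = [E]³·[G]²·[PQ₂]³ / ([Z₂]·[M]) = 0.213.
(0.0195)³·(1.32)²·([PQ₂])³ / ((0.00791)·(0.117)) = 0.213
[PQ₂]³ = 15.3 ⇒ [PQ₂] = 2.48 mol/L

[PQ₂] = 2.48 mol/L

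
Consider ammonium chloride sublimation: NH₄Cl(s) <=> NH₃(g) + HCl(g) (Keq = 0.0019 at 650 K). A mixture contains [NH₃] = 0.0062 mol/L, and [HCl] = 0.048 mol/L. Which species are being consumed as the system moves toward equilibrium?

NH₄Cl (reactants)

(NH₄Cl is a pure solid — omitted from Q.)
Q = [NH₃]·[HCl] = (0.0062)·(0.048) = 3.0e-4
Q = 3.0e-4 < Keq = 0.0019: net forward reaction.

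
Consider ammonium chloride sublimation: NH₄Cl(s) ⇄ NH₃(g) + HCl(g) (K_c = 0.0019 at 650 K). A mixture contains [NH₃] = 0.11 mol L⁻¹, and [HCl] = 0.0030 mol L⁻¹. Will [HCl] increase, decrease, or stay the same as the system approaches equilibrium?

(NH₄Cl is a pure solid — omitted from Q_c.)
Q_c = [NH₃]·[HCl] = (0.11)·(0.0030) = 3.3×10⁻⁴
Q_c = 3.3×10⁻⁴ < K_c = 0.0019: net forward reaction.
HCl is a product, so it increases.

increase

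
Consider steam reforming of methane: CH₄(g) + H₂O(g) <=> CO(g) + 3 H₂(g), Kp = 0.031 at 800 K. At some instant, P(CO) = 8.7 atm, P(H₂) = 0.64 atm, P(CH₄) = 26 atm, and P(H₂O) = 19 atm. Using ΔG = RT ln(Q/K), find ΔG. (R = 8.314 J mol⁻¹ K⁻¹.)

ΔG = -12.7 kJ/mol

Qp = P(CO)·P(H₂)³ / (P(CH₄)·P(H₂O)) = (8.7)·(0.64)³ / ((26)·(19)) = 0.00462
ΔG = RT ln(Qp/Kp) = (8.314 J mol⁻¹ K⁻¹)(800 K) × ln(0.00462/0.031)
   = (6.651 kJ/mol)(-1.904) = -12.7 kJ/mol
ΔG < 0, so the forward reaction is spontaneous (proceeds forward).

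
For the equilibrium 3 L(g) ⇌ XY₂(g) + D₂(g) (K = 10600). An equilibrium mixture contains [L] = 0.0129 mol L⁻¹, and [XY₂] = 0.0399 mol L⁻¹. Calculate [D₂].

[D₂] = 0.570 mol L⁻¹

At equilibrium, K = [XY₂]·[D₂] / [L]³ = 10600.
(0.0399)·([D₂]) / (0.0129)³ = 10600
[D₂] = 0.570 mol L⁻¹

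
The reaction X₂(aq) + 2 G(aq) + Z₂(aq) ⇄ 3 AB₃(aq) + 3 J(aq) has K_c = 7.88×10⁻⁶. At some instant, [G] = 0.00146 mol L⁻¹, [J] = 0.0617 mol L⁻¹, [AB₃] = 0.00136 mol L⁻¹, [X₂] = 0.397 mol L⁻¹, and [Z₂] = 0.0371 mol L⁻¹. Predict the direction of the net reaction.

Q_c = [AB₃]³·[J]³ / ([X₂]·[G]²·[Z₂]) = (0.00136)³·(0.0617)³ / ((0.397)·(0.00146)²·(0.0371)) = 1.88×10⁻⁵
Q_c = 1.88×10⁻⁵ > K_c = 7.88×10⁻⁶, so the reverse reaction proceeds.

toward reactants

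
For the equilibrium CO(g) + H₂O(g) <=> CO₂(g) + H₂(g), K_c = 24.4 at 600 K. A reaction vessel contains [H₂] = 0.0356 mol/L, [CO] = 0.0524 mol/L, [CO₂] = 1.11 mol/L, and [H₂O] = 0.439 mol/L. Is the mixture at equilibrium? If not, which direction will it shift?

no; Q < K, reaction proceeds forward

Q_c = [CO₂]·[H₂] / ([CO]·[H₂O]) = (1.11)·(0.0356) / ((0.0524)·(0.439)) = 1.72
Q_c = 1.72 < K_c = 24.4: net forward reaction.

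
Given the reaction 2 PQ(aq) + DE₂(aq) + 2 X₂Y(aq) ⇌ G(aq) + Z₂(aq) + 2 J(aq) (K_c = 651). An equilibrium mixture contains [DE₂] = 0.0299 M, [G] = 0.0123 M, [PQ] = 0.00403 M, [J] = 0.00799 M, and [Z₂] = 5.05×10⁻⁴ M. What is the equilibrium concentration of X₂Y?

[X₂Y] = 0.00112 M

At equilibrium, K_c = [G]·[Z₂]·[J]² / ([PQ]²·[DE₂]·[X₂Y]²) = 651.
(0.0123)·(5.05×10⁻⁴)·(0.00799)² / ((0.00403)²·(0.0299)·([X₂Y])²) = 651
[X₂Y]² = 1.25×10⁻⁶ ⇒ [X₂Y] = 0.00112 M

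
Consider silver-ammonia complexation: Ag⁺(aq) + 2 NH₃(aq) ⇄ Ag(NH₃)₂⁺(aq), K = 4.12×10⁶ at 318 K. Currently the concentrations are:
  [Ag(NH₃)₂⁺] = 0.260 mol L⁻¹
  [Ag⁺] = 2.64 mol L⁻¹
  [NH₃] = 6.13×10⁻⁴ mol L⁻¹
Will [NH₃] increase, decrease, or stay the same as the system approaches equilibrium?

Q = [Ag(NH₃)₂⁺] / ([Ag⁺]·[NH₃]²) = (0.260) / ((2.64)·(6.13×10⁻⁴)²) = 2.62×10⁵
Q = 2.62×10⁵ < K = 4.12×10⁶: net forward reaction.
NH₃ is a reactant, so it decreases.

decrease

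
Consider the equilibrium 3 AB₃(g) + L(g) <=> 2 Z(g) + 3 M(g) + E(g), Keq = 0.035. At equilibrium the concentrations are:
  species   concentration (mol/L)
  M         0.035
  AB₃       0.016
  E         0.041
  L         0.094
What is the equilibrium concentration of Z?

At equilibrium, Keq = [Z]²·[M]³·[E] / ([AB₃]³·[L]) = 0.035.
([Z])²·(0.035)³·(0.041) / ((0.016)³·(0.094)) = 0.035
[Z]² = 0.00767 ⇒ [Z] = 0.088 mol/L

[Z] = 0.088 mol/L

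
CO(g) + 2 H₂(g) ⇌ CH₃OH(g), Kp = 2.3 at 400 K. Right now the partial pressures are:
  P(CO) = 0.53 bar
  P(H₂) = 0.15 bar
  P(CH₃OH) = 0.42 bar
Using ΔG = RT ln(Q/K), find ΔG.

Qp = P(CH₃OH) / (P(CO)·P(H₂)²) = (0.42) / ((0.53)·(0.15)²) = 35.2
ΔG = RT ln(Qp/Kp) = (8.314 J mol⁻¹ K⁻¹)(400 K) × ln(35.2/2.3)
   = (3.326 kJ/mol)(2.728) = 9.07 kJ/mol
ΔG > 0, so the forward reaction is non-spontaneous (proceeds in reverse).

ΔG = 9.07 kJ/mol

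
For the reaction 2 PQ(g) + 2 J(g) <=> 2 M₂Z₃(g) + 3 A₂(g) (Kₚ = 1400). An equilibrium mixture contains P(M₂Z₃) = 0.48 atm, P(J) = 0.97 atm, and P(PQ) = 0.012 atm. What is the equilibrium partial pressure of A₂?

P(A₂) = 0.94 atm

At equilibrium, Kₚ = P(M₂Z₃)²·P(A₂)³ / (P(PQ)²·P(J)²) = 1400.
(0.48)²·(P(A₂))³ / ((0.012)²·(0.97)²) = 1400
P(A₂)³ = 0.823 ⇒ P(A₂) = 0.94 atm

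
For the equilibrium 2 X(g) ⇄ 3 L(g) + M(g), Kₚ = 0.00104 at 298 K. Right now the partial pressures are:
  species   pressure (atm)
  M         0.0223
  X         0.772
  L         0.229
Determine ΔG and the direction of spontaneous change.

ΔG = -2.08 kJ/mol; the forward reaction is spontaneous

Qₚ = P(L)³·P(M) / P(X)² = (0.229)³·(0.0223) / (0.772)² = 4.49×10⁻⁴
ΔG = RT ln(Qₚ/Kₚ) = (8.314 J mol⁻¹ K⁻¹)(298 K) × ln(4.49×10⁻⁴/0.00104)
   = (2.478 kJ/mol)(-0.8400) = -2.08 kJ/mol
ΔG < 0, so the forward reaction is spontaneous (proceeds forward).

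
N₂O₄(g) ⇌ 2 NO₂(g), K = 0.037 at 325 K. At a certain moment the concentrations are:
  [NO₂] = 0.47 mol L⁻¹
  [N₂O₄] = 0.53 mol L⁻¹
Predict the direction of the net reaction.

Q = [NO₂]² / [N₂O₄] = (0.47)² / (0.53) = 0.42
Q = 0.42 > K = 0.037, so the reverse reaction proceeds.

to the left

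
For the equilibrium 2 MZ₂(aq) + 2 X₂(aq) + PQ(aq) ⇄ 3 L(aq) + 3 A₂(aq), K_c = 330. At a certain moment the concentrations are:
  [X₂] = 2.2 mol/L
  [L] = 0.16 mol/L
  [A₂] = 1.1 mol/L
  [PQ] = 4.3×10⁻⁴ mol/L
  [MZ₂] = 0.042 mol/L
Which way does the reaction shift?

toward reactants

Q_c = [L]³·[A₂]³ / ([MZ₂]²·[X₂]²·[PQ]) = (0.16)³·(1.1)³ / ((0.042)²·(2.2)²·(4.3×10⁻⁴)) = 1500
Q_c = 1500 > K_c = 330, so the reverse reaction proceeds.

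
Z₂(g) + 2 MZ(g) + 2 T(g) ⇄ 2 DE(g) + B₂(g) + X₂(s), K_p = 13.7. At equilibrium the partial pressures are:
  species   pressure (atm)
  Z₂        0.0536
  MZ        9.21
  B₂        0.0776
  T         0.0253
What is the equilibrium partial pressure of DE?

P(DE) = 0.717 atm

(X₂ is a pure solid — omitted from K_p.)
At equilibrium, K_p = P(DE)²·P(B₂) / (P(Z₂)·P(MZ)²·P(T)²) = 13.7.
(P(DE))²·(0.0776) / ((0.0536)·(9.21)²·(0.0253)²) = 13.7
P(DE)² = 0.514 ⇒ P(DE) = 0.717 atm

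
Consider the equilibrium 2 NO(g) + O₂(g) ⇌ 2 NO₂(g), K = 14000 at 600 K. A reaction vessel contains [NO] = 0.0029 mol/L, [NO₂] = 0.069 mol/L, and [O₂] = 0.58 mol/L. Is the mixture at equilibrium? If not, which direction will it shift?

no; Q < K, reaction proceeds forward

Q = [NO₂]² / ([NO]²·[O₂]) = (0.069)² / ((0.0029)²·(0.58)) = 980
Q = 980 < K = 14000: net forward reaction.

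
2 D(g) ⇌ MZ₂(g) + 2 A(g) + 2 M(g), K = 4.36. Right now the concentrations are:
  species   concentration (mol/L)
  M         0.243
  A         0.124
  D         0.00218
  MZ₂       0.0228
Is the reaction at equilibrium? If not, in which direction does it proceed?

Q = [MZ₂]·[A]²·[M]² / [D]² = (0.0228)·(0.124)²·(0.243)² / (0.00218)² = 4.36
Q = 4.36 = K, so the system is already at equilibrium.

at equilibrium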